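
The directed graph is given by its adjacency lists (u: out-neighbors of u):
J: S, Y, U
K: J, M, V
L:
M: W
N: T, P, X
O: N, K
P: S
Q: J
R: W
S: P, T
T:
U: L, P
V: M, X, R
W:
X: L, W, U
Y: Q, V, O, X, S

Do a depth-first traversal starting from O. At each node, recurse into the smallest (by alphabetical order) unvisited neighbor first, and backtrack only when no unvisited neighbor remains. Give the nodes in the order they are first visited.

O → K → J → S → P → T → U → L → Y → Q → V → M → W → R → X → N

Visit O
O → K
K → J
J → S
S → P
S → T
J → U
U → L
J → Y
Y → Q
Y → V
V → M
M → W
V → R
V → X
O → N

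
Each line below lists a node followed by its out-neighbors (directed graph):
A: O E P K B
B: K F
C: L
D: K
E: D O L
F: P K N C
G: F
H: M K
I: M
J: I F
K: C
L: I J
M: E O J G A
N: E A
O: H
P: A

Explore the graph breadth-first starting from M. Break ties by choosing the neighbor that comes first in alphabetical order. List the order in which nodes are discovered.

M → A → E → G → J → O → B → K → P → D → L → F → I → H → C → N

Visit M; enqueue A, E, G, J, O → queue [A, E, G, J, O]
Visit A; enqueue B, K, P → queue [E, G, J, O, B, K, P]
Visit E; enqueue D, L → queue [G, J, O, B, K, P, D, L]
Visit G; enqueue F → queue [J, O, B, K, P, D, L, F]
Visit J; enqueue I → queue [O, B, K, P, D, L, F, I]
Visit O; enqueue H → queue [B, K, P, D, L, F, I, H]
Visit B → queue [K, P, D, L, F, I, H]
Visit K; enqueue C → queue [P, D, L, F, I, H, C]
Visit P → queue [D, L, F, I, H, C]
Visit D → queue [L, F, I, H, C]
Visit L → queue [F, I, H, C]
Visit F; enqueue N → queue [I, H, C, N]
Visit I → queue [H, C, N]
Visit H → queue [C, N]
Visit C → queue [N]
Visit N → queue []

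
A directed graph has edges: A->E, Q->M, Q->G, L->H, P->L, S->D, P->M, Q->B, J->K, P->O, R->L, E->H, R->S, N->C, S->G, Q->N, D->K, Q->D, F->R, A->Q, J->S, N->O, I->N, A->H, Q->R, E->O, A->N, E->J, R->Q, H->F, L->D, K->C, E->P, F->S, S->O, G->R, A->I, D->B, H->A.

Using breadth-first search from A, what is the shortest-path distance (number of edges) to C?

Level 0: A
Level 1: E, H, I, N, Q
Level 2: B, C, D, F, G, J, M, O, P, R
Level 3: K, L, S
C first appears at level 2.

2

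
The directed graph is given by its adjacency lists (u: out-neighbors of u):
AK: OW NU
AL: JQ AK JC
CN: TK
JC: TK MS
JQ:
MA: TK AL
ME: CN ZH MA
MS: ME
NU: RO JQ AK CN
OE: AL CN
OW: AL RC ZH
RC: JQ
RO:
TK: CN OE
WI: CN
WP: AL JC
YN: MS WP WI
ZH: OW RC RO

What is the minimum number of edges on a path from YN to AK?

3

Level 0: YN
Level 1: MS, WI, WP
Level 2: AL, CN, JC, ME
Level 3: AK, JQ, MA, TK, ZH
Level 4: NU, OE, OW, RC, RO
AK first appears at level 3.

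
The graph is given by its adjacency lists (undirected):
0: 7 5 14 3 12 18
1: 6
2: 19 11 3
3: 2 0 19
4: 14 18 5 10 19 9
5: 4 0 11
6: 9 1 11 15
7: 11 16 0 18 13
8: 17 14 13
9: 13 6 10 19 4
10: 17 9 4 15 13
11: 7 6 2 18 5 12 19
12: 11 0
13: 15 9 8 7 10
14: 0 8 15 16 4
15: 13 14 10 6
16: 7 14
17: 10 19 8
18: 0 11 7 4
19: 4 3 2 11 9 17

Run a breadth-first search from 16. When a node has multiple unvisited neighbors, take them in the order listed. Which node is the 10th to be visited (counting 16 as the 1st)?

4

Visit 16; enqueue 7, 14 → queue [7, 14]
Visit 7; enqueue 11, 0, 18, 13 → queue [14, 11, 0, 18, 13]
Visit 14; enqueue 8, 15, 4 → queue [11, 0, 18, 13, 8, 15, 4]
Visit 11; enqueue 6, 2, 5, 12, 19 → queue [0, 18, 13, 8, 15, 4, 6, 2, 5, 12, 19]
Visit 0; enqueue 3 → queue [18, 13, 8, 15, 4, 6, 2, 5, 12, 19, 3]
Visit 18 → queue [13, 8, 15, 4, 6, 2, 5, 12, 19, 3]
Visit 13; enqueue 9, 10 → queue [8, 15, 4, 6, 2, 5, 12, 19, 3, 9, 10]
Visit 8; enqueue 17 → queue [15, 4, 6, 2, 5, 12, 19, 3, 9, 10, 17]
Visit 15 → queue [4, 6, 2, 5, 12, 19, 3, 9, 10, 17]
Visit 4 → queue [6, 2, 5, 12, 19, 3, 9, 10, 17]
Visit 6; enqueue 1 → queue [2, 5, 12, 19, 3, 9, 10, 17, 1]
Visit 2 → queue [5, 12, 19, 3, 9, 10, 17, 1]
Visit 5 → queue [12, 19, 3, 9, 10, 17, 1]
Visit 12 → queue [19, 3, 9, 10, 17, 1]
Visit 19 → queue [3, 9, 10, 17, 1]
Visit 3 → queue [9, 10, 17, 1]
Visit 9 → queue [10, 17, 1]
Visit 10 → queue [17, 1]
Visit 17 → queue [1]
Visit 1 → queue []

Visit order: 16, 7, 14, 11, 0, 18, 13, 8, 15, 4, 6, 2, 5, 12, 19, 3, 9, 10, 17, 1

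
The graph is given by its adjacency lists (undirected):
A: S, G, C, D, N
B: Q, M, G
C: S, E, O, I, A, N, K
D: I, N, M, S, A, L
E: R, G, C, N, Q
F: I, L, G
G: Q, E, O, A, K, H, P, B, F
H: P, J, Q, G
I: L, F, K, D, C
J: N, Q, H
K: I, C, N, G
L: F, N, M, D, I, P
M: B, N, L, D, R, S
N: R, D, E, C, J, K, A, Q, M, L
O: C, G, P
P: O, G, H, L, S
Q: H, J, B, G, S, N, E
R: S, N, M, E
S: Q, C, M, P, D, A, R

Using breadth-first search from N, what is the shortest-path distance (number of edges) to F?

2

Level 0: N
Level 1: A, C, D, E, J, K, L, M, Q, R
Level 2: B, F, G, H, I, O, P, S
F first appears at level 2.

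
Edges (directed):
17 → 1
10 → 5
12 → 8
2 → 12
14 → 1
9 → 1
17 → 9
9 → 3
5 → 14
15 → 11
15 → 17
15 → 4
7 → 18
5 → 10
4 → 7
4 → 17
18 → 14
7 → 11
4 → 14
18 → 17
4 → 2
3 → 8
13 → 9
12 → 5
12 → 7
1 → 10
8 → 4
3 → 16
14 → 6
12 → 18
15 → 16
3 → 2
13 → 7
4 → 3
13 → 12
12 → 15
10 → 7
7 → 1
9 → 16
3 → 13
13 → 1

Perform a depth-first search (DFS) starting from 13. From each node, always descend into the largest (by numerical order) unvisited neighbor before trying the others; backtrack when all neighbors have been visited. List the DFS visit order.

13 12 18 17 9 16 3 8 4 14 6 1 10 7 11 5 2 15

Visit 13
13 → 12
12 → 18
18 → 17
17 → 9
9 → 16
9 → 3
3 → 8
8 → 4
4 → 14
14 → 6
14 → 1
1 → 10
10 → 7
7 → 11
10 → 5
4 → 2
12 → 15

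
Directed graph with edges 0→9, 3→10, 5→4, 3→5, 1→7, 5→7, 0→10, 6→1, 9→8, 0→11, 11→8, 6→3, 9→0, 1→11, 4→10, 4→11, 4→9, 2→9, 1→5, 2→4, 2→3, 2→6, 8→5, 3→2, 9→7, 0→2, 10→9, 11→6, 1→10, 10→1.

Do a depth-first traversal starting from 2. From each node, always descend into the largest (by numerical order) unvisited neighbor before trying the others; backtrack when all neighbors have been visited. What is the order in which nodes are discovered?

2, 9, 8, 5, 7, 4, 11, 6, 3, 10, 1, 0

Visit 2
2 → 9
9 → 8
8 → 5
5 → 7
5 → 4
4 → 11
11 → 6
6 → 3
3 → 10
10 → 1
9 → 0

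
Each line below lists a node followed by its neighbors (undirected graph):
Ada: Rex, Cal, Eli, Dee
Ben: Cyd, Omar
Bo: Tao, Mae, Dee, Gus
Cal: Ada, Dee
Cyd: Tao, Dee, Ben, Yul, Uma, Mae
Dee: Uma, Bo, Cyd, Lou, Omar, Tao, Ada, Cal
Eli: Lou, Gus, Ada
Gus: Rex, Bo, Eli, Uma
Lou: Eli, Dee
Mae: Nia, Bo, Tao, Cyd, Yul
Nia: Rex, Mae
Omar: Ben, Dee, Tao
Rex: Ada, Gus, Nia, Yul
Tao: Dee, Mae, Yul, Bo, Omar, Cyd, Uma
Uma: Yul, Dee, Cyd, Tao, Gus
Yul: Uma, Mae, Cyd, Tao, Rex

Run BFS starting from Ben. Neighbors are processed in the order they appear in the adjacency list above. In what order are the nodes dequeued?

Visit Ben; enqueue Cyd, Omar → queue [Cyd, Omar]
Visit Cyd; enqueue Tao, Dee, Yul, Uma, Mae → queue [Omar, Tao, Dee, Yul, Uma, Mae]
Visit Omar → queue [Tao, Dee, Yul, Uma, Mae]
Visit Tao; enqueue Bo → queue [Dee, Yul, Uma, Mae, Bo]
Visit Dee; enqueue Lou, Ada, Cal → queue [Yul, Uma, Mae, Bo, Lou, Ada, Cal]
Visit Yul; enqueue Rex → queue [Uma, Mae, Bo, Lou, Ada, Cal, Rex]
Visit Uma; enqueue Gus → queue [Mae, Bo, Lou, Ada, Cal, Rex, Gus]
Visit Mae; enqueue Nia → queue [Bo, Lou, Ada, Cal, Rex, Gus, Nia]
Visit Bo → queue [Lou, Ada, Cal, Rex, Gus, Nia]
Visit Lou; enqueue Eli → queue [Ada, Cal, Rex, Gus, Nia, Eli]
Visit Ada → queue [Cal, Rex, Gus, Nia, Eli]
Visit Cal → queue [Rex, Gus, Nia, Eli]
Visit Rex → queue [Gus, Nia, Eli]
Visit Gus → queue [Nia, Eli]
Visit Nia → queue [Eli]
Visit Eli → queue []

Ben, Cyd, Omar, Tao, Dee, Yul, Uma, Mae, Bo, Lou, Ada, Cal, Rex, Gus, Nia, Eli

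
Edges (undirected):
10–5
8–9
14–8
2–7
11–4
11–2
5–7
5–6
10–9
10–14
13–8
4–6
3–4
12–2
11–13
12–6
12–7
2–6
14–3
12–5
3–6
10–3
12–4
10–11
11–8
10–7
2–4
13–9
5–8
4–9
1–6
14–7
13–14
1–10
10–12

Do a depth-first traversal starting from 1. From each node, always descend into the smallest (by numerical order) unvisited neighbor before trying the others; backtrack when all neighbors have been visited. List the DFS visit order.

Visit 1
1 → 6
6 → 2
2 → 4
4 → 3
3 → 10
10 → 5
5 → 7
7 → 12
7 → 14
14 → 8
8 → 9
9 → 13
13 → 11

1, 6, 2, 4, 3, 10, 5, 7, 12, 14, 8, 9, 13, 11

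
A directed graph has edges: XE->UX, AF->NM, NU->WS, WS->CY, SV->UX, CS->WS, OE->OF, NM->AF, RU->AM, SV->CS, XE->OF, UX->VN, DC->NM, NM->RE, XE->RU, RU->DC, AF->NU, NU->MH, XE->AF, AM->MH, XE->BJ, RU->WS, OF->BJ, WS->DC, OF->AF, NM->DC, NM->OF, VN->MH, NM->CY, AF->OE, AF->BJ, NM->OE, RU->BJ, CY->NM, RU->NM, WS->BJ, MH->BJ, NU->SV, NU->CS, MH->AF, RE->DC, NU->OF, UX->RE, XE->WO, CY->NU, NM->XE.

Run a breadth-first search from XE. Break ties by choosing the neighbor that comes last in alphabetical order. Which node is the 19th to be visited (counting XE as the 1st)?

Visit XE; enqueue WO, UX, RU, OF, BJ, AF → queue [WO, UX, RU, OF, BJ, AF]
Visit WO → queue [UX, RU, OF, BJ, AF]
Visit UX; enqueue VN, RE → queue [RU, OF, BJ, AF, VN, RE]
Visit RU; enqueue WS, NM, DC, AM → queue [OF, BJ, AF, VN, RE, WS, NM, DC, AM]
Visit OF → queue [BJ, AF, VN, RE, WS, NM, DC, AM]
Visit BJ → queue [AF, VN, RE, WS, NM, DC, AM]
Visit AF; enqueue OE, NU → queue [VN, RE, WS, NM, DC, AM, OE, NU]
Visit VN; enqueue MH → queue [RE, WS, NM, DC, AM, OE, NU, MH]
Visit RE → queue [WS, NM, DC, AM, OE, NU, MH]
Visit WS; enqueue CY → queue [NM, DC, AM, OE, NU, MH, CY]
Visit NM → queue [DC, AM, OE, NU, MH, CY]
Visit DC → queue [AM, OE, NU, MH, CY]
Visit AM → queue [OE, NU, MH, CY]
Visit OE → queue [NU, MH, CY]
Visit NU; enqueue SV, CS → queue [MH, CY, SV, CS]
Visit MH → queue [CY, SV, CS]
Visit CY → queue [SV, CS]
Visit SV → queue [CS]
Visit CS → queue []

Visit order: XE, WO, UX, RU, OF, BJ, AF, VN, RE, WS, NM, DC, AM, OE, NU, MH, CY, SV, CS

CS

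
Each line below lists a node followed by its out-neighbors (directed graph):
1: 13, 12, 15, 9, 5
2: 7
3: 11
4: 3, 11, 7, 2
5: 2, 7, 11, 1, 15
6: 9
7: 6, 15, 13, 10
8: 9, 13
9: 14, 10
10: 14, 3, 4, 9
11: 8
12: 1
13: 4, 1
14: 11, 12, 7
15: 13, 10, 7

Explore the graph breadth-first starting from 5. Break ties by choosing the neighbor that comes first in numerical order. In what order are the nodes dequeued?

5, 1, 2, 7, 11, 15, 9, 12, 13, 6, 10, 8, 14, 4, 3

Visit 5; enqueue 1, 2, 7, 11, 15 → queue [1, 2, 7, 11, 15]
Visit 1; enqueue 9, 12, 13 → queue [2, 7, 11, 15, 9, 12, 13]
Visit 2 → queue [7, 11, 15, 9, 12, 13]
Visit 7; enqueue 6, 10 → queue [11, 15, 9, 12, 13, 6, 10]
Visit 11; enqueue 8 → queue [15, 9, 12, 13, 6, 10, 8]
Visit 15 → queue [9, 12, 13, 6, 10, 8]
Visit 9; enqueue 14 → queue [12, 13, 6, 10, 8, 14]
Visit 12 → queue [13, 6, 10, 8, 14]
Visit 13; enqueue 4 → queue [6, 10, 8, 14, 4]
Visit 6 → queue [10, 8, 14, 4]
Visit 10; enqueue 3 → queue [8, 14, 4, 3]
Visit 8 → queue [14, 4, 3]
Visit 14 → queue [4, 3]
Visit 4 → queue [3]
Visit 3 → queue []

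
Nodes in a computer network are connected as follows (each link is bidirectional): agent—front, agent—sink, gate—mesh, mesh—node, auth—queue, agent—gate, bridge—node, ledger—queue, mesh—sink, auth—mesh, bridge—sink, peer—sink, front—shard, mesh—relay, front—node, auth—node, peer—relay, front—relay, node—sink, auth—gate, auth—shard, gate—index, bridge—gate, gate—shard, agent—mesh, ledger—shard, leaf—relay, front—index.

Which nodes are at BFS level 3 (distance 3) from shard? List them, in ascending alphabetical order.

Level 0: shard
Level 1: auth, front, gate, ledger
Level 2: agent, bridge, index, mesh, node, queue, relay
Level 3: leaf, peer, sink

leaf, peer, sink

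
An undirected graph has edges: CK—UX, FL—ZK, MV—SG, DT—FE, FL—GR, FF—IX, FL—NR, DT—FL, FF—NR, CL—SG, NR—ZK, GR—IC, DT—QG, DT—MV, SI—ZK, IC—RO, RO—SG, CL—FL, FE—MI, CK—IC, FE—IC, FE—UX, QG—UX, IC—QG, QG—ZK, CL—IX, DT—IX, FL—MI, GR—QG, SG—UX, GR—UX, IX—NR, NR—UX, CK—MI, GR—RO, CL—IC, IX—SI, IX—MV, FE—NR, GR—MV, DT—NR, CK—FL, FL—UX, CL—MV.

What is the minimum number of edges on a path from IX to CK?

Level 0: IX
Level 1: CL, DT, FF, MV, NR, SI
Level 2: FE, FL, GR, IC, QG, SG, UX, ZK
Level 3: CK, MI, RO
CK first appears at level 3.

3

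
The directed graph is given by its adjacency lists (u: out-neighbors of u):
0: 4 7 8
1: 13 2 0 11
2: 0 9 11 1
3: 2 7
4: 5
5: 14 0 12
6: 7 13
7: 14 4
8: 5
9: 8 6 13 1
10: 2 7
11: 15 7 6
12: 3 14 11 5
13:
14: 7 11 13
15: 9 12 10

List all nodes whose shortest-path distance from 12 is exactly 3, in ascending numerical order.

1, 4, 8, 9, 10

Level 0: 12
Level 1: 3, 5, 11, 14
Level 2: 0, 2, 6, 7, 13, 15
Level 3: 1, 4, 8, 9, 10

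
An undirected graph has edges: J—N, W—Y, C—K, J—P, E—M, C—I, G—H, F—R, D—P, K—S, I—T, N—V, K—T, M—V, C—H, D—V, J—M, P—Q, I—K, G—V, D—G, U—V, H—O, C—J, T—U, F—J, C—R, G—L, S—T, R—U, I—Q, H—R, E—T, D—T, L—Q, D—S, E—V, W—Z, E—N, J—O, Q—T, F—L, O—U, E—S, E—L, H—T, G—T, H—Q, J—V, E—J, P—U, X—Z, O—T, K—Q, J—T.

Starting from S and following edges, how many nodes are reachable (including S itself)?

20

BFS from S visits: S, T, K, E, D, U, Q, O, J, I, H, G, C, V, N, M, L, P, R, F
Reachable nodes: 20 of 24 total.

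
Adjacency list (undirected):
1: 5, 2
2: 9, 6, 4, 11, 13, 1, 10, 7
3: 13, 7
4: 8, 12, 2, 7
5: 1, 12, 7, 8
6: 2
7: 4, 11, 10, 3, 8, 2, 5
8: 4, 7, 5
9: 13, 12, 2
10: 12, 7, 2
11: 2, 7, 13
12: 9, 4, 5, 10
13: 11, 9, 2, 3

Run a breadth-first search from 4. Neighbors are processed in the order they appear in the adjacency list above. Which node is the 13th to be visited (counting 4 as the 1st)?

3

Visit 4; enqueue 8, 12, 2, 7 → queue [8, 12, 2, 7]
Visit 8; enqueue 5 → queue [12, 2, 7, 5]
Visit 12; enqueue 9, 10 → queue [2, 7, 5, 9, 10]
Visit 2; enqueue 6, 11, 13, 1 → queue [7, 5, 9, 10, 6, 11, 13, 1]
Visit 7; enqueue 3 → queue [5, 9, 10, 6, 11, 13, 1, 3]
Visit 5 → queue [9, 10, 6, 11, 13, 1, 3]
Visit 9 → queue [10, 6, 11, 13, 1, 3]
Visit 10 → queue [6, 11, 13, 1, 3]
Visit 6 → queue [11, 13, 1, 3]
Visit 11 → queue [13, 1, 3]
Visit 13 → queue [1, 3]
Visit 1 → queue [3]
Visit 3 → queue []

Visit order: 4, 8, 12, 2, 7, 5, 9, 10, 6, 11, 13, 1, 3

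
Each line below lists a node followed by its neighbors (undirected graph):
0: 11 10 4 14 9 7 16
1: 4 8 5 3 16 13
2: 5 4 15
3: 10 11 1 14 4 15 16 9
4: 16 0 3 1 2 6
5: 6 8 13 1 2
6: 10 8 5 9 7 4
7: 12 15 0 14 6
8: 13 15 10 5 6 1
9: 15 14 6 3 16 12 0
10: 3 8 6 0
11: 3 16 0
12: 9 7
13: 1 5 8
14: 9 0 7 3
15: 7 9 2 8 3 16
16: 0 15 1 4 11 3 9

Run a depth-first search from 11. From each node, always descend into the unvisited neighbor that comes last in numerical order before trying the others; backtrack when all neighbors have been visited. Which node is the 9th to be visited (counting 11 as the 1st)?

Visit 11
11 → 16
16 → 15
15 → 9
9 → 14
14 → 7
7 → 12
7 → 6
6 → 10
10 → 8
8 → 13
13 → 5
5 → 2
2 → 4
4 → 3
3 → 1
4 → 0

Visit order: 11, 16, 15, 9, 14, 7, 12, 6, 10, 8, 13, 5, 2, 4, 3, 1, 0

10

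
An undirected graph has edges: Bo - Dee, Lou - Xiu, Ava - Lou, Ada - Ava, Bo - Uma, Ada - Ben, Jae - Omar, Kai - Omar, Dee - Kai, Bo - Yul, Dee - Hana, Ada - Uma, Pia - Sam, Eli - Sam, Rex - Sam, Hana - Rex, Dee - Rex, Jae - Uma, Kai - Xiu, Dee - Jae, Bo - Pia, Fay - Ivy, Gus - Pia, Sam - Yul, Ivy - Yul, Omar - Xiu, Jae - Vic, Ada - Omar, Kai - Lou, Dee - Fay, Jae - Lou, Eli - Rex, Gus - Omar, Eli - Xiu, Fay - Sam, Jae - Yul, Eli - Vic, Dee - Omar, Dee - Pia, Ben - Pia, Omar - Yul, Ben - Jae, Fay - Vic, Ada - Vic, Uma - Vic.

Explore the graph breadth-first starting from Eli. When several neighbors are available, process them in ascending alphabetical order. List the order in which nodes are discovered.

Visit Eli; enqueue Rex, Sam, Vic, Xiu → queue [Rex, Sam, Vic, Xiu]
Visit Rex; enqueue Dee, Hana → queue [Sam, Vic, Xiu, Dee, Hana]
Visit Sam; enqueue Fay, Pia, Yul → queue [Vic, Xiu, Dee, Hana, Fay, Pia, Yul]
Visit Vic; enqueue Ada, Jae, Uma → queue [Xiu, Dee, Hana, Fay, Pia, Yul, Ada, Jae, Uma]
Visit Xiu; enqueue Kai, Lou, Omar → queue [Dee, Hana, Fay, Pia, Yul, Ada, Jae, Uma, Kai, Lou, Omar]
Visit Dee; enqueue Bo → queue [Hana, Fay, Pia, Yul, Ada, Jae, Uma, Kai, Lou, Omar, Bo]
Visit Hana → queue [Fay, Pia, Yul, Ada, Jae, Uma, Kai, Lou, Omar, Bo]
Visit Fay; enqueue Ivy → queue [Pia, Yul, Ada, Jae, Uma, Kai, Lou, Omar, Bo, Ivy]
Visit Pia; enqueue Ben, Gus → queue [Yul, Ada, Jae, Uma, Kai, Lou, Omar, Bo, Ivy, Ben, Gus]
Visit Yul → queue [Ada, Jae, Uma, Kai, Lou, Omar, Bo, Ivy, Ben, Gus]
Visit Ada; enqueue Ava → queue [Jae, Uma, Kai, Lou, Omar, Bo, Ivy, Ben, Gus, Ava]
Visit Jae → queue [Uma, Kai, Lou, Omar, Bo, Ivy, Ben, Gus, Ava]
Visit Uma → queue [Kai, Lou, Omar, Bo, Ivy, Ben, Gus, Ava]
Visit Kai → queue [Lou, Omar, Bo, Ivy, Ben, Gus, Ava]
Visit Lou → queue [Omar, Bo, Ivy, Ben, Gus, Ava]
Visit Omar → queue [Bo, Ivy, Ben, Gus, Ava]
Visit Bo → queue [Ivy, Ben, Gus, Ava]
Visit Ivy → queue [Ben, Gus, Ava]
Visit Ben → queue [Gus, Ava]
Visit Gus → queue [Ava]
Visit Ava → queue []

Eli, Rex, Sam, Vic, Xiu, Dee, Hana, Fay, Pia, Yul, Ada, Jae, Uma, Kai, Lou, Omar, Bo, Ivy, Ben, Gus, Ava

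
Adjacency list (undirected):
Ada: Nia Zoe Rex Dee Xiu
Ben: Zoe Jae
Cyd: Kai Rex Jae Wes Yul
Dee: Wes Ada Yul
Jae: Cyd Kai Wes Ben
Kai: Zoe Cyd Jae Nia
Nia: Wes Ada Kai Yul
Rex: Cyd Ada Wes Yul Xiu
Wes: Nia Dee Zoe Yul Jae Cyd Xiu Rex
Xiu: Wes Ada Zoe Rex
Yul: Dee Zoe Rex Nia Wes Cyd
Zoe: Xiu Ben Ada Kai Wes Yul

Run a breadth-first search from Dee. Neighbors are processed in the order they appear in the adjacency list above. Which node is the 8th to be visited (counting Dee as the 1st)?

Cyd

Visit Dee; enqueue Wes, Ada, Yul → queue [Wes, Ada, Yul]
Visit Wes; enqueue Nia, Zoe, Jae, Cyd, Xiu, Rex → queue [Ada, Yul, Nia, Zoe, Jae, Cyd, Xiu, Rex]
Visit Ada → queue [Yul, Nia, Zoe, Jae, Cyd, Xiu, Rex]
Visit Yul → queue [Nia, Zoe, Jae, Cyd, Xiu, Rex]
Visit Nia; enqueue Kai → queue [Zoe, Jae, Cyd, Xiu, Rex, Kai]
Visit Zoe; enqueue Ben → queue [Jae, Cyd, Xiu, Rex, Kai, Ben]
Visit Jae → queue [Cyd, Xiu, Rex, Kai, Ben]
Visit Cyd → queue [Xiu, Rex, Kai, Ben]
Visit Xiu → queue [Rex, Kai, Ben]
Visit Rex → queue [Kai, Ben]
Visit Kai → queue [Ben]
Visit Ben → queue []

Visit order: Dee, Wes, Ada, Yul, Nia, Zoe, Jae, Cyd, Xiu, Rex, Kai, Ben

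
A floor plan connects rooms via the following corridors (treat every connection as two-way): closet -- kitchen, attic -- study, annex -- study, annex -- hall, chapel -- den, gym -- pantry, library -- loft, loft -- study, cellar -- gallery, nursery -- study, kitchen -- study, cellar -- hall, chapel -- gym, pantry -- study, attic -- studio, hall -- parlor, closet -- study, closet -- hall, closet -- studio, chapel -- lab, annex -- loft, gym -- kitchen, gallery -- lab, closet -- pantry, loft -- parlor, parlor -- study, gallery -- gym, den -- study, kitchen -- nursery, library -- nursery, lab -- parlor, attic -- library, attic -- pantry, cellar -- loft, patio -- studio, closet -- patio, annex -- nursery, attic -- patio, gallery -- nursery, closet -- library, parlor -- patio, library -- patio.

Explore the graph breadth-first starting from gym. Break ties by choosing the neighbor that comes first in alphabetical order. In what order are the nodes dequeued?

gym → chapel → gallery → kitchen → pantry → den → lab → cellar → nursery → closet → study → attic → parlor → hall → loft → annex → library → patio → studio

Visit gym; enqueue chapel, gallery, kitchen, pantry → queue [chapel, gallery, kitchen, pantry]
Visit chapel; enqueue den, lab → queue [gallery, kitchen, pantry, den, lab]
Visit gallery; enqueue cellar, nursery → queue [kitchen, pantry, den, lab, cellar, nursery]
Visit kitchen; enqueue closet, study → queue [pantry, den, lab, cellar, nursery, closet, study]
Visit pantry; enqueue attic → queue [den, lab, cellar, nursery, closet, study, attic]
Visit den → queue [lab, cellar, nursery, closet, study, attic]
Visit lab; enqueue parlor → queue [cellar, nursery, closet, study, attic, parlor]
Visit cellar; enqueue hall, loft → queue [nursery, closet, study, attic, parlor, hall, loft]
Visit nursery; enqueue annex, library → queue [closet, study, attic, parlor, hall, loft, annex, library]
Visit closet; enqueue patio, studio → queue [study, attic, parlor, hall, loft, annex, library, patio, studio]
Visit study → queue [attic, parlor, hall, loft, annex, library, patio, studio]
Visit attic → queue [parlor, hall, loft, annex, library, patio, studio]
Visit parlor → queue [hall, loft, annex, library, patio, studio]
Visit hall → queue [loft, annex, library, patio, studio]
Visit loft → queue [annex, library, patio, studio]
Visit annex → queue [library, patio, studio]
Visit library → queue [patio, studio]
Visit patio → queue [studio]
Visit studio → queue []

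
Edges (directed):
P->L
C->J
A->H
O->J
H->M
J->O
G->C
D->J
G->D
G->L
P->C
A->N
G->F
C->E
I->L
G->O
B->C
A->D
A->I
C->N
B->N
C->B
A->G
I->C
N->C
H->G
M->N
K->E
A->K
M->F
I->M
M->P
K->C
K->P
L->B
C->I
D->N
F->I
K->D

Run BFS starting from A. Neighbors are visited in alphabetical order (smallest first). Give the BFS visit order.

A → D → G → H → I → K → N → J → C → F → L → O → M → E → P → B

Visit A; enqueue D, G, H, I, K, N → queue [D, G, H, I, K, N]
Visit D; enqueue J → queue [G, H, I, K, N, J]
Visit G; enqueue C, F, L, O → queue [H, I, K, N, J, C, F, L, O]
Visit H; enqueue M → queue [I, K, N, J, C, F, L, O, M]
Visit I → queue [K, N, J, C, F, L, O, M]
Visit K; enqueue E, P → queue [N, J, C, F, L, O, M, E, P]
Visit N → queue [J, C, F, L, O, M, E, P]
Visit J → queue [C, F, L, O, M, E, P]
Visit C; enqueue B → queue [F, L, O, M, E, P, B]
Visit F → queue [L, O, M, E, P, B]
Visit L → queue [O, M, E, P, B]
Visit O → queue [M, E, P, B]
Visit M → queue [E, P, B]
Visit E → queue [P, B]
Visit P → queue [B]
Visit B → queue []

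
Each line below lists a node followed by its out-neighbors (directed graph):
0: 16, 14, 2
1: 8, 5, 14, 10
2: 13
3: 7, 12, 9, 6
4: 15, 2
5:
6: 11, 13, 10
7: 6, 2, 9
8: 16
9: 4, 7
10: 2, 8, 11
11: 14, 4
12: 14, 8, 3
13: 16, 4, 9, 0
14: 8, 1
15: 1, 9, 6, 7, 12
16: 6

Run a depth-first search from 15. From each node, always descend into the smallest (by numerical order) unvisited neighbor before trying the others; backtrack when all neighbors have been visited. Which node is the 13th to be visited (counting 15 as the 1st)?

9

Visit 15
15 → 1
1 → 5
1 → 8
8 → 16
16 → 6
6 → 10
10 → 2
2 → 13
13 → 0
0 → 14
13 → 4
13 → 9
9 → 7
10 → 11
15 → 12
12 → 3

Visit order: 15, 1, 5, 8, 16, 6, 10, 2, 13, 0, 14, 4, 9, 7, 11, 12, 3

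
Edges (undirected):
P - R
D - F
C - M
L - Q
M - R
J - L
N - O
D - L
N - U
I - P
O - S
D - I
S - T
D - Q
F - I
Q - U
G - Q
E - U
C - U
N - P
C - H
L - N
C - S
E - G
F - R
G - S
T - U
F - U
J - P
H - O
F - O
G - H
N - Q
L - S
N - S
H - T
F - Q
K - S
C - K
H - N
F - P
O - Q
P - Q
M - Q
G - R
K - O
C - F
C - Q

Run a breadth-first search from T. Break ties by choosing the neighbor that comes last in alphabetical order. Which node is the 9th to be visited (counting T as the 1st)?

C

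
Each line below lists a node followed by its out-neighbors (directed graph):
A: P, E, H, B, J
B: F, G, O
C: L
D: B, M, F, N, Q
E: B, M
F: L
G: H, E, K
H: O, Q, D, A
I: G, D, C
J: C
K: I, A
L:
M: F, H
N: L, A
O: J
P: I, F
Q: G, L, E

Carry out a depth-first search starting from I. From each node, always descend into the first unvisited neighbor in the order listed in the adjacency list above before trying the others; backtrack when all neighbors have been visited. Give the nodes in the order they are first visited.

Visit I
I → G
G → H
H → O
O → J
J → C
C → L
H → Q
Q → E
E → B
B → F
E → M
H → D
D → N
N → A
A → P
G → K

I, G, H, O, J, C, L, Q, E, B, F, M, D, N, A, P, K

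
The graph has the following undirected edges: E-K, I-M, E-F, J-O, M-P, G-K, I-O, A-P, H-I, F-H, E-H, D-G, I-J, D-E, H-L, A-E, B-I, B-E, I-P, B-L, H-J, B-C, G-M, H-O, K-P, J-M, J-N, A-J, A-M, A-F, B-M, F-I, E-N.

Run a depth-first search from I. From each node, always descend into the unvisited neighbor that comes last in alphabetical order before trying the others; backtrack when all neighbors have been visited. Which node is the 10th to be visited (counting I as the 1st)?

Visit I
I → P
P → M
M → J
J → O
O → H
H → L
L → B
B → E
E → N
E → K
K → G
G → D
E → F
F → A
B → C

Visit order: I, P, M, J, O, H, L, B, E, N, K, G, D, F, A, C

N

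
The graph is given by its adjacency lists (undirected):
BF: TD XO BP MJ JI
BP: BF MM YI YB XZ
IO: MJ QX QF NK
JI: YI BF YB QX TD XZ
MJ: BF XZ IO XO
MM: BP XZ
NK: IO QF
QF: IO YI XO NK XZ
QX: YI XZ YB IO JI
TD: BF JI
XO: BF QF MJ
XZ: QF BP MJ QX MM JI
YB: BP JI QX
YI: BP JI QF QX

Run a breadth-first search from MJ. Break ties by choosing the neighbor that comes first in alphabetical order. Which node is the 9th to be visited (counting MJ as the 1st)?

NK

Visit MJ; enqueue BF, IO, XO, XZ → queue [BF, IO, XO, XZ]
Visit BF; enqueue BP, JI, TD → queue [IO, XO, XZ, BP, JI, TD]
Visit IO; enqueue NK, QF, QX → queue [XO, XZ, BP, JI, TD, NK, QF, QX]
Visit XO → queue [XZ, BP, JI, TD, NK, QF, QX]
Visit XZ; enqueue MM → queue [BP, JI, TD, NK, QF, QX, MM]
Visit BP; enqueue YB, YI → queue [JI, TD, NK, QF, QX, MM, YB, YI]
Visit JI → queue [TD, NK, QF, QX, MM, YB, YI]
Visit TD → queue [NK, QF, QX, MM, YB, YI]
Visit NK → queue [QF, QX, MM, YB, YI]
Visit QF → queue [QX, MM, YB, YI]
Visit QX → queue [MM, YB, YI]
Visit MM → queue [YB, YI]
Visit YB → queue [YI]
Visit YI → queue []

Visit order: MJ, BF, IO, XO, XZ, BP, JI, TD, NK, QF, QX, MM, YB, YI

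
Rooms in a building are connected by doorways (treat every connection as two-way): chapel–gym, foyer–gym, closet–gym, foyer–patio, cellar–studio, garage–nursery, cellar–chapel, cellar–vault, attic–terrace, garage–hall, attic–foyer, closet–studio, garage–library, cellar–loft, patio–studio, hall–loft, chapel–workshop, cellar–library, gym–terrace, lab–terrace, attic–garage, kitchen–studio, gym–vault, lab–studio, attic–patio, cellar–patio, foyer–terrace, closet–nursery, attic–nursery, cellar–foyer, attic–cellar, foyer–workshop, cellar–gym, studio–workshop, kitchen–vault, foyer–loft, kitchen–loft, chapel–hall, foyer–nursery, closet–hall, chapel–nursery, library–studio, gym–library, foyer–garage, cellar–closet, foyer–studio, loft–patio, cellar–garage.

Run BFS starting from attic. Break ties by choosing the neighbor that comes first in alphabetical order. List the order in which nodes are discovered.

attic → cellar → foyer → garage → nursery → patio → terrace → chapel → closet → gym → library → loft → studio → vault → workshop → hall → lab → kitchen

Visit attic; enqueue cellar, foyer, garage, nursery, patio, terrace → queue [cellar, foyer, garage, nursery, patio, terrace]
Visit cellar; enqueue chapel, closet, gym, library, loft, studio, vault → queue [foyer, garage, nursery, patio, terrace, chapel, closet, gym, library, loft, studio, vault]
Visit foyer; enqueue workshop → queue [garage, nursery, patio, terrace, chapel, closet, gym, library, loft, studio, vault, workshop]
Visit garage; enqueue hall → queue [nursery, patio, terrace, chapel, closet, gym, library, loft, studio, vault, workshop, hall]
Visit nursery → queue [patio, terrace, chapel, closet, gym, library, loft, studio, vault, workshop, hall]
Visit patio → queue [terrace, chapel, closet, gym, library, loft, studio, vault, workshop, hall]
Visit terrace; enqueue lab → queue [chapel, closet, gym, library, loft, studio, vault, workshop, hall, lab]
Visit chapel → queue [closet, gym, library, loft, studio, vault, workshop, hall, lab]
Visit closet → queue [gym, library, loft, studio, vault, workshop, hall, lab]
Visit gym → queue [library, loft, studio, vault, workshop, hall, lab]
Visit library → queue [loft, studio, vault, workshop, hall, lab]
Visit loft; enqueue kitchen → queue [studio, vault, workshop, hall, lab, kitchen]
Visit studio → queue [vault, workshop, hall, lab, kitchen]
Visit vault → queue [workshop, hall, lab, kitchen]
Visit workshop → queue [hall, lab, kitchen]
Visit hall → queue [lab, kitchen]
Visit lab → queue [kitchen]
Visit kitchen → queue []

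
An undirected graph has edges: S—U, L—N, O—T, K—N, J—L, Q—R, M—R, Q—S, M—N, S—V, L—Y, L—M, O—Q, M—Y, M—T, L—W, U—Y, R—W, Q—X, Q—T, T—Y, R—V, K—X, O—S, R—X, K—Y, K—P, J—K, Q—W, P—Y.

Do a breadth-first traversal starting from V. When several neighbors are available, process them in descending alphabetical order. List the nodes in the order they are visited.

V S R U Q O X W M Y T K L N P J

Visit V; enqueue S, R → queue [S, R]
Visit S; enqueue U, Q, O → queue [R, U, Q, O]
Visit R; enqueue X, W, M → queue [U, Q, O, X, W, M]
Visit U; enqueue Y → queue [Q, O, X, W, M, Y]
Visit Q; enqueue T → queue [O, X, W, M, Y, T]
Visit O → queue [X, W, M, Y, T]
Visit X; enqueue K → queue [W, M, Y, T, K]
Visit W; enqueue L → queue [M, Y, T, K, L]
Visit M; enqueue N → queue [Y, T, K, L, N]
Visit Y; enqueue P → queue [T, K, L, N, P]
Visit T → queue [K, L, N, P]
Visit K; enqueue J → queue [L, N, P, J]
Visit L → queue [N, P, J]
Visit N → queue [P, J]
Visit P → queue [J]
Visit J → queue []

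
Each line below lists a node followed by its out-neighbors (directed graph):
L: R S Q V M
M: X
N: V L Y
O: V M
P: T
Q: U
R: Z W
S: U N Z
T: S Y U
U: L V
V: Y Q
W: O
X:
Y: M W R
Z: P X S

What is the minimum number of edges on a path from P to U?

Level 0: P
Level 1: T
Level 2: S, U, Y
Level 3: L, M, N, R, V, W, Z
Level 4: O, Q, X
U first appears at level 2.

2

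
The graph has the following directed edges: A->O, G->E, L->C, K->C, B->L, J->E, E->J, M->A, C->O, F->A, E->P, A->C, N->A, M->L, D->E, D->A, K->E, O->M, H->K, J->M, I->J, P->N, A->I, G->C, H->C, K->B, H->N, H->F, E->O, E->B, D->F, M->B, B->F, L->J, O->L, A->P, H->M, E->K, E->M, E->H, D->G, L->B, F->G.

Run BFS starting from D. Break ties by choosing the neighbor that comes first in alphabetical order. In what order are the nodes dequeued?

Visit D; enqueue A, E, F, G → queue [A, E, F, G]
Visit A; enqueue C, I, O, P → queue [E, F, G, C, I, O, P]
Visit E; enqueue B, H, J, K, M → queue [F, G, C, I, O, P, B, H, J, K, M]
Visit F → queue [G, C, I, O, P, B, H, J, K, M]
Visit G → queue [C, I, O, P, B, H, J, K, M]
Visit C → queue [I, O, P, B, H, J, K, M]
Visit I → queue [O, P, B, H, J, K, M]
Visit O; enqueue L → queue [P, B, H, J, K, M, L]
Visit P; enqueue N → queue [B, H, J, K, M, L, N]
Visit B → queue [H, J, K, M, L, N]
Visit H → queue [J, K, M, L, N]
Visit J → queue [K, M, L, N]
Visit K → queue [M, L, N]
Visit M → queue [L, N]
Visit L → queue [N]
Visit N → queue []

D, A, E, F, G, C, I, O, P, B, H, J, K, M, L, N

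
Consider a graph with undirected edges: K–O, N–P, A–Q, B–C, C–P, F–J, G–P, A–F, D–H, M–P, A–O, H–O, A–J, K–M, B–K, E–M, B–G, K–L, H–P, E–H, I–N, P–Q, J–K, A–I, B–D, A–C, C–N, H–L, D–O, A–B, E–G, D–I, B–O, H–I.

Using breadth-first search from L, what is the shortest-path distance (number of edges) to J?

2

Level 0: L
Level 1: H, K
Level 2: B, D, E, I, J, M, O, P
Level 3: A, C, F, G, N, Q
J first appears at level 2.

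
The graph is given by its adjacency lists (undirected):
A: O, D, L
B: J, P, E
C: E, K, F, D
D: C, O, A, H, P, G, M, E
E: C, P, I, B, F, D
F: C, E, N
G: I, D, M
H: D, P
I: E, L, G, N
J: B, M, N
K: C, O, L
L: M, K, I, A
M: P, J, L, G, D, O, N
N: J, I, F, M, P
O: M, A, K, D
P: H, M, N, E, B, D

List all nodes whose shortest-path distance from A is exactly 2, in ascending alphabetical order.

C, E, G, H, I, K, M, P

Level 0: A
Level 1: D, L, O
Level 2: C, E, G, H, I, K, M, P
Level 3: B, F, J, N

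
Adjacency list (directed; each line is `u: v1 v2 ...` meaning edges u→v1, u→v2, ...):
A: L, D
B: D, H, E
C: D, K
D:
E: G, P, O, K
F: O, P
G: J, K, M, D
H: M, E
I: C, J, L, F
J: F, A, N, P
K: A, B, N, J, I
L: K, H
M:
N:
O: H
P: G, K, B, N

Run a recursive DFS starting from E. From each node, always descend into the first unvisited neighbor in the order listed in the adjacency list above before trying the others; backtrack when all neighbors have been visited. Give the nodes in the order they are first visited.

E → G → J → F → O → H → M → P → K → A → L → D → B → N → I → C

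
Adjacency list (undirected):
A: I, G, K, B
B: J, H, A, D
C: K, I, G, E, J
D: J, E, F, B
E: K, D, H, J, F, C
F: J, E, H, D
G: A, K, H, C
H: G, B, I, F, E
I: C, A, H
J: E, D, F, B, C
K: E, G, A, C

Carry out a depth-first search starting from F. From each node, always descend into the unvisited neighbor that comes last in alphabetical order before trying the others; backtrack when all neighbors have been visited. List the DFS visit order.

F, J, E, K, G, H, I, C, A, B, D

Visit F
F → J
J → E
E → K
K → G
G → H
H → I
I → C
I → A
A → B
B → D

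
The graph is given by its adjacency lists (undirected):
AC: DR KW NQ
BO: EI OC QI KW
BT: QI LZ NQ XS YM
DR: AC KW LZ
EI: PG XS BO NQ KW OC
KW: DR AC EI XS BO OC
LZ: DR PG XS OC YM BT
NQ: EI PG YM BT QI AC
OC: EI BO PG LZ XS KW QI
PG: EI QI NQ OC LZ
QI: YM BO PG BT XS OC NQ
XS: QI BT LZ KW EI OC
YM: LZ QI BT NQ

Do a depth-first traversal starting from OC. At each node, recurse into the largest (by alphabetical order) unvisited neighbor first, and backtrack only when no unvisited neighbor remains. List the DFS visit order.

OC, XS, QI, YM, NQ, PG, LZ, DR, KW, EI, BO, AC, BT

Visit OC
OC → XS
XS → QI
QI → YM
YM → NQ
NQ → PG
PG → LZ
LZ → DR
DR → KW
KW → EI
EI → BO
KW → AC
LZ → BT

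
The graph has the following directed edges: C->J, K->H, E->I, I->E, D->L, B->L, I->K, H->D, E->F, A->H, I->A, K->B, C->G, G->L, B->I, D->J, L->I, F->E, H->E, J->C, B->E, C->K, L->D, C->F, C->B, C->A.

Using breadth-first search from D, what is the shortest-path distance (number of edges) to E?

Level 0: D
Level 1: J, L
Level 2: C, I
Level 3: A, B, E, F, G, K
Level 4: H
E first appears at level 3.

3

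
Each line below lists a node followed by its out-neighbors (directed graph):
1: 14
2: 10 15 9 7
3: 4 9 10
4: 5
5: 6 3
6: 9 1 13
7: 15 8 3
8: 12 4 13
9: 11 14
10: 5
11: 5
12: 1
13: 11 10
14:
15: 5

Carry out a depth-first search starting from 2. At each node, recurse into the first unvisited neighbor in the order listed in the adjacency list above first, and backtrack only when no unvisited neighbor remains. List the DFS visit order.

2 -> 10 -> 5 -> 6 -> 9 -> 11 -> 14 -> 1 -> 13 -> 3 -> 4 -> 15 -> 7 -> 8 -> 12

Visit 2
2 → 10
10 → 5
5 → 6
6 → 9
9 → 11
9 → 14
6 → 1
6 → 13
5 → 3
3 → 4
2 → 15
2 → 7
7 → 8
8 → 12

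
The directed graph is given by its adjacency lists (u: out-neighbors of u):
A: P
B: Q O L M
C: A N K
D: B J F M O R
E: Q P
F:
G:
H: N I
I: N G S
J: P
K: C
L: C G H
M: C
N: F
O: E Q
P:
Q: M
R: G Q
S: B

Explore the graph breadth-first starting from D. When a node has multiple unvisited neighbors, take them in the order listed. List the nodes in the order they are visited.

D → B → J → F → M → O → R → Q → L → P → C → E → G → H → A → N → K → I → S

Visit D; enqueue B, J, F, M, O, R → queue [B, J, F, M, O, R]
Visit B; enqueue Q, L → queue [J, F, M, O, R, Q, L]
Visit J; enqueue P → queue [F, M, O, R, Q, L, P]
Visit F → queue [M, O, R, Q, L, P]
Visit M; enqueue C → queue [O, R, Q, L, P, C]
Visit O; enqueue E → queue [R, Q, L, P, C, E]
Visit R; enqueue G → queue [Q, L, P, C, E, G]
Visit Q → queue [L, P, C, E, G]
Visit L; enqueue H → queue [P, C, E, G, H]
Visit P → queue [C, E, G, H]
Visit C; enqueue A, N, K → queue [E, G, H, A, N, K]
Visit E → queue [G, H, A, N, K]
Visit G → queue [H, A, N, K]
Visit H; enqueue I → queue [A, N, K, I]
Visit A → queue [N, K, I]
Visit N → queue [K, I]
Visit K → queue [I]
Visit I; enqueue S → queue [S]
Visit S → queue []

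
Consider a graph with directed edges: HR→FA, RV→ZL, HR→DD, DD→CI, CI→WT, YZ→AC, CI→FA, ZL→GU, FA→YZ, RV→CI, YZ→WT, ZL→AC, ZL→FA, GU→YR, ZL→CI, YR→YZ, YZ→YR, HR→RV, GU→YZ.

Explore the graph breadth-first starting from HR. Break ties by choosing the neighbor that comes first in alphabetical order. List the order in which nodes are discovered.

Visit HR; enqueue DD, FA, RV → queue [DD, FA, RV]
Visit DD; enqueue CI → queue [FA, RV, CI]
Visit FA; enqueue YZ → queue [RV, CI, YZ]
Visit RV; enqueue ZL → queue [CI, YZ, ZL]
Visit CI; enqueue WT → queue [YZ, ZL, WT]
Visit YZ; enqueue AC, YR → queue [ZL, WT, AC, YR]
Visit ZL; enqueue GU → queue [WT, AC, YR, GU]
Visit WT → queue [AC, YR, GU]
Visit AC → queue [YR, GU]
Visit YR → queue [GU]
Visit GU → queue []

HR, DD, FA, RV, CI, YZ, ZL, WT, AC, YR, GU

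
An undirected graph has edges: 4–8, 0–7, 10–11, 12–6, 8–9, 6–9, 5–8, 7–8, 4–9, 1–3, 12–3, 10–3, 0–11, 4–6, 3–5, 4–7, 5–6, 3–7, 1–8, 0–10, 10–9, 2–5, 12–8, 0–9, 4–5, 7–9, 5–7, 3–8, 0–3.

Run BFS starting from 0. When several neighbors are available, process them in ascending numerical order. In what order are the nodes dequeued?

0 -> 3 -> 7 -> 9 -> 10 -> 11 -> 1 -> 5 -> 8 -> 12 -> 4 -> 6 -> 2

Visit 0; enqueue 3, 7, 9, 10, 11 → queue [3, 7, 9, 10, 11]
Visit 3; enqueue 1, 5, 8, 12 → queue [7, 9, 10, 11, 1, 5, 8, 12]
Visit 7; enqueue 4 → queue [9, 10, 11, 1, 5, 8, 12, 4]
Visit 9; enqueue 6 → queue [10, 11, 1, 5, 8, 12, 4, 6]
Visit 10 → queue [11, 1, 5, 8, 12, 4, 6]
Visit 11 → queue [1, 5, 8, 12, 4, 6]
Visit 1 → queue [5, 8, 12, 4, 6]
Visit 5; enqueue 2 → queue [8, 12, 4, 6, 2]
Visit 8 → queue [12, 4, 6, 2]
Visit 12 → queue [4, 6, 2]
Visit 4 → queue [6, 2]
Visit 6 → queue [2]
Visit 2 → queue []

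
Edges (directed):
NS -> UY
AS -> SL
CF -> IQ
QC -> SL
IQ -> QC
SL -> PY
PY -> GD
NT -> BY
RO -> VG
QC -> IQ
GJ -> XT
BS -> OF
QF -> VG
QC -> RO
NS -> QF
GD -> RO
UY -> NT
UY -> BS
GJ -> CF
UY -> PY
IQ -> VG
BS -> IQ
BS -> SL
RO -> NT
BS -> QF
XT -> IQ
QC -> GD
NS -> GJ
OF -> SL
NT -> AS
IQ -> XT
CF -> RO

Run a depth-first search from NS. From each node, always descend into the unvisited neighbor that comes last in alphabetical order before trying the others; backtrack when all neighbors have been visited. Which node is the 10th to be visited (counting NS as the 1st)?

SL

Visit NS
NS → UY
UY → PY
PY → GD
GD → RO
RO → VG
RO → NT
NT → BY
NT → AS
AS → SL
UY → BS
BS → QF
BS → OF
BS → IQ
IQ → XT
IQ → QC
NS → GJ
GJ → CF

Visit order: NS, UY, PY, GD, RO, VG, NT, BY, AS, SL, BS, QF, OF, IQ, XT, QC, GJ, CF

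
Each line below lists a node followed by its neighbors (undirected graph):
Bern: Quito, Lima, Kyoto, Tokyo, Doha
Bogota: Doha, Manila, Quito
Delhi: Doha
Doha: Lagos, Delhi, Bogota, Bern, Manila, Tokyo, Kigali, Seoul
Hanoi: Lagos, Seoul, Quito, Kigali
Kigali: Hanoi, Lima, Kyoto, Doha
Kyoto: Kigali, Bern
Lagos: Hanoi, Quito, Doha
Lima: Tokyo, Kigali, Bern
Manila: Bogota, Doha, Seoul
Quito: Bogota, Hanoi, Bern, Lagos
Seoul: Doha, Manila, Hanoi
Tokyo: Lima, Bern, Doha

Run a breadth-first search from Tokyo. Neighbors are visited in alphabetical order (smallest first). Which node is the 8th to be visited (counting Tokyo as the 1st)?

Delhi

Visit Tokyo; enqueue Bern, Doha, Lima → queue [Bern, Doha, Lima]
Visit Bern; enqueue Kyoto, Quito → queue [Doha, Lima, Kyoto, Quito]
Visit Doha; enqueue Bogota, Delhi, Kigali, Lagos, Manila, Seoul → queue [Lima, Kyoto, Quito, Bogota, Delhi, Kigali, Lagos, Manila, Seoul]
Visit Lima → queue [Kyoto, Quito, Bogota, Delhi, Kigali, Lagos, Manila, Seoul]
Visit Kyoto → queue [Quito, Bogota, Delhi, Kigali, Lagos, Manila, Seoul]
Visit Quito; enqueue Hanoi → queue [Bogota, Delhi, Kigali, Lagos, Manila, Seoul, Hanoi]
Visit Bogota → queue [Delhi, Kigali, Lagos, Manila, Seoul, Hanoi]
Visit Delhi → queue [Kigali, Lagos, Manila, Seoul, Hanoi]
Visit Kigali → queue [Lagos, Manila, Seoul, Hanoi]
Visit Lagos → queue [Manila, Seoul, Hanoi]
Visit Manila → queue [Seoul, Hanoi]
Visit Seoul → queue [Hanoi]
Visit Hanoi → queue []

Visit order: Tokyo, Bern, Doha, Lima, Kyoto, Quito, Bogota, Delhi, Kigali, Lagos, Manila, Seoul, Hanoi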